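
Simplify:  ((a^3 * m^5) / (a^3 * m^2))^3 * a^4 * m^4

Inside the bracket: m^3
Raise to the power 3: m^9
Multiply by a^4 * m^4: add exponents.

a^4*m^13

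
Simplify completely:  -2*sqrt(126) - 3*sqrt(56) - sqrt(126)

-15*sqrt(14)

2*sqrt(126) = 6*sqrt(14); 3*sqrt(56) = 6*sqrt(14); sqrt(126) = 3*sqrt(14)
Combine: (-6 - 6 - 3)·sqrt(14) = -15*sqrt(14)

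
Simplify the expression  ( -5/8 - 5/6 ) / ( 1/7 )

Numerator: -5/8 - 5/6 = -35/24
Denominator: 1/7 = 1/7
Divide: (-35/24) · (7) = -245/24

-245/24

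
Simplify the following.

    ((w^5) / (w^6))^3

w^(-3)

Inside the bracket: (w^-1)
Raise to the power 3: (w^-3)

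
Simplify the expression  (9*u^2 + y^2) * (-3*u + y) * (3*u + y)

-81*u^4 + y^4

Pair the conjugate factors: (y+(3*u))(y-(3*u)) = -9*u^2 + y^2, then repeat with the next factor.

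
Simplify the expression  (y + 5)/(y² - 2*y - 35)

Factor: y² - 2*y - 35 = (y - 7)·(y + 5)
Cancel the common factor (y + 5).

1/(y - 7)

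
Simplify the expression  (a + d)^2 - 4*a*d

After expansion: a^2 - 2*a*d + d^2 — a perfect-square trinomial.

(a - d)^2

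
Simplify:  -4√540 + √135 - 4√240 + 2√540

-25*√15

4√540 = 24*√15; √135 = 3*√15; 4√240 = 16*√15; 2√540 = 12*√15
Combine: (-24 + 3 - 16 + 12)·√15 = -25*√15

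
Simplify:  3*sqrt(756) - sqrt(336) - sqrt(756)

3*sqrt(756) = 18*sqrt(21); sqrt(336) = 4*sqrt(21); sqrt(756) = 6*sqrt(21)
Combine: (18 - 4 - 6)·sqrt(21) = 8*sqrt(21)

8*sqrt(21)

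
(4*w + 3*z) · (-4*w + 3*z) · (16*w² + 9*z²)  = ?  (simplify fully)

Pair the conjugate factors: ((3*z)+(4*w))((3*z)-(4*w)) = -16*w² + 9*z², then repeat with the next factor.

-256*w⁴ + 81*z⁴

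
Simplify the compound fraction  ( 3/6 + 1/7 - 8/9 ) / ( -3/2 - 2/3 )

31/273

Numerator: 3/6 + 1/7 - 8/9 = -31/126
Denominator: -3/2 - 2/3 = -13/6
Divide: (-31/126) · (-6/13) = 31/273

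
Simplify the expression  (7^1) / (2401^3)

7^(-11)

7^1 = 7^1; 2401^3 = 7^12
Combine exponents: 7^(-11)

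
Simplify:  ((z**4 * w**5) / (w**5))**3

Inside the bracket: z**4
Raise to the power 3: z**12

z**12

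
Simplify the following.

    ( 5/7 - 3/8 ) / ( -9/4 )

Numerator: 5/7 - 3/8 = 19/56
Denominator: -9/4 = -9/4
Divide: (19/56) · (-4/9) = -19/126

-19/126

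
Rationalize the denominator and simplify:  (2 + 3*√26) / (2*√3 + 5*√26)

(-3*√78 - 2*√3 + 5*√26 + 195)/319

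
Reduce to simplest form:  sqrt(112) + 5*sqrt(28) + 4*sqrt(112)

sqrt(112) = 4*sqrt(7); 5*sqrt(28) = 10*sqrt(7); 4*sqrt(112) = 16*sqrt(7)
Combine: (4 + 10 + 16)·sqrt(7) = 30*sqrt(7)

30*sqrt(7)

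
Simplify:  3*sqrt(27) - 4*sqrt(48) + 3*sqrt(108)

3*sqrt(27) = 9*sqrt(3); 4*sqrt(48) = 16*sqrt(3); 3*sqrt(108) = 18*sqrt(3)
Combine: (9 - 16 + 18)·sqrt(3) = 11*sqrt(3)

11*sqrt(3)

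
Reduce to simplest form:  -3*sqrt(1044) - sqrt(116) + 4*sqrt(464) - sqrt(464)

-8*sqrt(29)

3*sqrt(1044) = 18*sqrt(29); sqrt(116) = 2*sqrt(29); 4*sqrt(464) = 16*sqrt(29); sqrt(464) = 4*sqrt(29)
Combine: (-18 - 2 + 16 - 4)·sqrt(29) = -8*sqrt(29)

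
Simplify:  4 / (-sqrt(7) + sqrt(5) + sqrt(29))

Group as (sqrt(5) + sqrt(29)) - sqrt(7); multiply by (sqrt(5) + sqrt(29)) + sqrt(7), then rationalise the remaining surd.

(-124*sqrt(5) - 8*sqrt(1015) + 108*sqrt(7) + 68*sqrt(29))/149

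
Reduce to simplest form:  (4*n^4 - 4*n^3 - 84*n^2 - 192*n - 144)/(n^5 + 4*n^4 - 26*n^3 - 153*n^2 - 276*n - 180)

Factor: 4*n^4 - 4*n^3 - 84*n^2 - 192*n - 144 = 4*(n + 2)*(n^2 + 3*n + 3)*(n - 6);  n^5 + 4*n^4 - 26*n^3 - 153*n^2 - 276*n - 180 = (n^2 + 3*n + 3)*(n - 6)*(n + 5)*(n + 2)
Cancel the common factors (n^2 + 3*n + 3), (n - 6), (n + 2).

4/(n + 5)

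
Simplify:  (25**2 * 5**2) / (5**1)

25**2 = 5**4; 5**2 = 5**2; 5**1 = 5**1
Combine exponents: 5**5

5**5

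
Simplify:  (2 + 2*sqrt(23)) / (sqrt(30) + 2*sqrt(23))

(-sqrt(690) - sqrt(30) + 2*sqrt(23) + 46)/31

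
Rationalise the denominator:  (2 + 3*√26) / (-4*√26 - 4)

(-76 + √26)/100

Multiply numerator and denominator by -4 + 4*√26.
Denominator becomes -400; numerator becomes -4*√26 + 304.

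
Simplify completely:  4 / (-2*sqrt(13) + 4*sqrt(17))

Multiply numerator and denominator by 2*sqrt(13) + 4*sqrt(17).
Denominator becomes 220; numerator becomes 8*sqrt(13) + 16*sqrt(17).

(2*sqrt(13) + 4*sqrt(17))/55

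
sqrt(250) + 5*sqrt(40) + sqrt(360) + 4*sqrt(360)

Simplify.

45*sqrt(10)

sqrt(250) = 5*sqrt(10); 5*sqrt(40) = 10*sqrt(10); sqrt(360) = 6*sqrt(10); 4*sqrt(360) = 24*sqrt(10)
Combine: (5 + 10 + 6 + 24)·sqrt(10) = 45*sqrt(10)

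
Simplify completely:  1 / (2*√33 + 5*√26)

Multiply numerator and denominator by -2*√33 + 5*√26.
Denominator becomes 518; numerator becomes -2*√33 + 5*√26.

(-2*√33 + 5*√26)/518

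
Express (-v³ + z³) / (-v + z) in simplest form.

v² + v*z + z²

Factor as (a-b)(a^2+ab+b^2) with a=z, b=v.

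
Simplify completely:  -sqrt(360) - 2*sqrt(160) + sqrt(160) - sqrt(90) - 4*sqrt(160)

sqrt(360) = 6*sqrt(10); 2*sqrt(160) = 8*sqrt(10); sqrt(160) = 4*sqrt(10); sqrt(90) = 3*sqrt(10); 4*sqrt(160) = 16*sqrt(10)
Combine: (-6 - 8 + 4 - 3 - 16)·sqrt(10) = -29*sqrt(10)

-29*sqrt(10)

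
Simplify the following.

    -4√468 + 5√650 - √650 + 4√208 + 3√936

-8*√13 + 38*√26

4√468 = 24*√13; 5√650 = 25*√26; √650 = 5*√26; 4√208 = 16*√13; 3√936 = 18*√26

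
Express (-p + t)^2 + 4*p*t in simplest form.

After expansion: p^2 + 2*p*t + t^2 — a perfect-square trinomial.

(p + t)^2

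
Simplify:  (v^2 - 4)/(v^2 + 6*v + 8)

(v - 2)/(v + 4)

Factor: v^2 - 4 = (v + 2)*(v - 2);  v^2 + 6*v + 8 = (v + 4)*(v + 2)
Cancel the common factor (v + 2).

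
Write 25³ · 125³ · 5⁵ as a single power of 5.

5^20

25³ = 5^6; 125³ = 5^9; 5⁵ = 5^5
Combine exponents: 5^20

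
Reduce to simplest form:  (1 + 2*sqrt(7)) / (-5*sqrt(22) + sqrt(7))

(-10*sqrt(154) - 5*sqrt(22) - 14 - sqrt(7))/543

Multiply numerator and denominator by sqrt(7) + 5*sqrt(22).
Denominator becomes -543; numerator becomes sqrt(7) + 14 + 5*sqrt(22) + 10*sqrt(154).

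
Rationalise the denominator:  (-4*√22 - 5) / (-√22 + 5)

Multiply numerator and denominator by √22 + 5.
Denominator becomes 3; numerator becomes -25*√22 - 113.

(-25*√22 - 113)/3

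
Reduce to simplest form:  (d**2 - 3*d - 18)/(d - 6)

d + 3

Factor: d**2 - 3*d - 18 = (d + 3)*(d - 6)
Cancel the common factor (d - 6).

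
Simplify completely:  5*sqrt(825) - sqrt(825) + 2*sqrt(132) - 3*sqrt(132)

18*sqrt(33)

5*sqrt(825) = 25*sqrt(33); sqrt(825) = 5*sqrt(33); 2*sqrt(132) = 4*sqrt(33); 3*sqrt(132) = 6*sqrt(33)
Combine: (25 - 5 + 4 - 6)·sqrt(33) = 18*sqrt(33)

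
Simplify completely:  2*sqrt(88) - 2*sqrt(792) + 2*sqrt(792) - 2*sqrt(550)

2*sqrt(88) = 4*sqrt(22); 2*sqrt(792) = 12*sqrt(22); 2*sqrt(792) = 12*sqrt(22); 2*sqrt(550) = 10*sqrt(22)
Combine: (4 - 12 + 12 - 10)·sqrt(22) = -6*sqrt(22)

-6*sqrt(22)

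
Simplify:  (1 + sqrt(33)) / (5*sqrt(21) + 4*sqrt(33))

Multiply numerator and denominator by -5*sqrt(21) + 4*sqrt(33).
Denominator becomes 3; numerator becomes -15*sqrt(77) - 5*sqrt(21) + 4*sqrt(33) + 132.

(-15*sqrt(77) - 5*sqrt(21) + 4*sqrt(33) + 132)/3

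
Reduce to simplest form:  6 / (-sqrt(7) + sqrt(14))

Multiply numerator and denominator by sqrt(7) + sqrt(14).
Denominator becomes 7; numerator becomes 6*sqrt(7) + 6*sqrt(14).

(6*sqrt(7) + 6*sqrt(14))/7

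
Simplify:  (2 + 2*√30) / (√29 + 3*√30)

Multiply numerator and denominator by -√29 + 3*√30.
Denominator becomes 241; numerator becomes -2*√870 - 2*√29 + 6*√30 + 180.

(-2*√870 - 2*√29 + 6*√30 + 180)/241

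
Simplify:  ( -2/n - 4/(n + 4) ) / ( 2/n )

Numerator: -2/n - 4/(n + 4) = (-6*n - 8)/(n^2 + 4*n)
Denominator: 2/n = 2/n
Divide: ((-6*n - 8)/(n^2 + 4*n)) · (n/2) = (-3*n - 4)/(n + 4)

(-3*n - 4)/(n + 4)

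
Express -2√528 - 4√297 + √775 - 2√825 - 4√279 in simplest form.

2√528 = 8*√33; 4√297 = 12*√33; √775 = 5*√31; 2√825 = 10*√33; 4√279 = 12*√31

-30*√33 - 7*√31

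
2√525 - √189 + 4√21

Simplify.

11*√21

2√525 = 10*√21; √189 = 3*√21; 4√21 = 4*√21
Combine: (10 - 3 + 4)·√21 = 11*√21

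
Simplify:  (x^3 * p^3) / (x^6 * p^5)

1/(p^2*x^3)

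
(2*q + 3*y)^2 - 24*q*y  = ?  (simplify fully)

(2*q - 3*y)^2

After expansion: 4*q^2 - 12*q*y + 9*y^2 — a perfect-square trinomial.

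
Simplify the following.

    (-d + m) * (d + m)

(m+d)(m-d) = -d^2 + m^2.

-d^2 + m^2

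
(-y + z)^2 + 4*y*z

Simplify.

(y + z)^2

Expanding gives y^2 + 2*y*z + z^2, a perfect square.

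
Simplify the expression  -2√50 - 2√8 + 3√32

-2*√2

2√50 = 10*√2; 2√8 = 4*√2; 3√32 = 12*√2
Combine: (-10 - 4 + 12)·√2 = -2*√2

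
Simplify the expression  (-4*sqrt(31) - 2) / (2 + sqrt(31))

Multiply numerator and denominator by -sqrt(31) + 2.
Denominator becomes -27; numerator becomes -6*sqrt(31) + 120.

(-40 + 2*sqrt(31))/9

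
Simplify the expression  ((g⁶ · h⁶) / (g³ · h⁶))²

g⁶

Inside the bracket: g³
Raise to the power 2: g⁶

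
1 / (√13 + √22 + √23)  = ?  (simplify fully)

Group as (√22 + √23) + √13; multiply by (√22 + √23) - √13, then rationalise the remaining surd.

(-√6578 + 6*√23 + 7*√22 + 16*√13)/500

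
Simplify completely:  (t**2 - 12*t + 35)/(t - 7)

t - 5

Factor: t**2 - 12*t + 35 = (t - 5)*(t - 7)
Cancel the common factor (t - 7).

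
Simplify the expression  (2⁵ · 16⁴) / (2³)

2^18

2⁵ = 2^5; 16⁴ = 2^16; 2³ = 2^3
Combine exponents: 2^18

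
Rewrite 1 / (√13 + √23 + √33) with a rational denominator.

(-2*√9867 + 3*√33 + 23*√23 + 43*√13)/1187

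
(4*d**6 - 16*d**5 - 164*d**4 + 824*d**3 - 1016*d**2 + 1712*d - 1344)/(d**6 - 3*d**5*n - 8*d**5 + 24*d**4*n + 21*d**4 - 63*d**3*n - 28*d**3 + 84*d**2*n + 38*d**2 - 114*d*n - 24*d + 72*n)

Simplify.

(4*d**2 + 4*d - 168)/(d**2 - 3*d*n - 3*d + 9*n)

Factor: 4*d**6 - 16*d**5 - 164*d**4 + 824*d**3 - 1016*d**2 + 1712*d - 1344 = 4*(d - 1)*(d - 6)*(d - 4)*(d + 7)*(d**2 + 2);  d**6 - 3*d**5*n - 8*d**5 + 24*d**4*n + 21*d**4 - 63*d**3*n - 28*d**3 + 84*d**2*n + 38*d**2 - 114*d*n - 24*d + 72*n = (d**2 + 2)*(d - 3)*(d - 3*n)*(d - 4)*(d - 1)
Cancel the common factors (d**2 + 2), (d - 4), (d - 1).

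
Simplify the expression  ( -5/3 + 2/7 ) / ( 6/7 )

-29/18

Numerator: -5/3 + 2/7 = -29/21
Denominator: 6/7 = 6/7
Divide: (-29/21) · (7/6) = -29/18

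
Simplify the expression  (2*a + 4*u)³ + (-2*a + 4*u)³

96*a²*u + 128*u³

Write as f((4*u),(2*a)) + f((4*u),-(2*a)) and expand.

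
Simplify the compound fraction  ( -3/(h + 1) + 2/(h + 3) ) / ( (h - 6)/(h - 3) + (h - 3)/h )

(-h³ - 4*h² + 21*h)/(2*h⁴ - 4*h³ - 33*h² + 27)

Numerator: -3/(h + 1) + 2/(h + 3) = (-h - 7)/(h² + 4*h + 3)
Denominator: (h - 6)/(h - 3) + (h - 3)/h = (2*h² - 12*h + 9)/(h² - 3*h)
Divide: ((-h - 7)/(h² + 4*h + 3)) · ((h² - 3*h)/(2*h² - 12*h + 9)) = (-h³ - 4*h² + 21*h)/(2*h⁴ - 4*h³ - 33*h² + 27)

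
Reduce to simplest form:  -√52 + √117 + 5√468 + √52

33*√13

√52 = 2*√13; √117 = 3*√13; 5√468 = 30*√13; √52 = 2*√13
Combine: (-2 + 3 + 30 + 2)·√13 = 33*√13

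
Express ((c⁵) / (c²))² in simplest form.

Inside the bracket: c³
Raise to the power 2: c⁶

c⁶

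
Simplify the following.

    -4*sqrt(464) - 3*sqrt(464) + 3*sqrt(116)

4*sqrt(464) = 16*sqrt(29); 3*sqrt(464) = 12*sqrt(29); 3*sqrt(116) = 6*sqrt(29)
Combine: (-16 - 12 + 6)·sqrt(29) = -22*sqrt(29)

-22*sqrt(29)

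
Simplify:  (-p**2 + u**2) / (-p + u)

-p**2 + u**2 factors as -(p - u)*(p + u).

p + u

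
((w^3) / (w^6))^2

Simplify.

Inside the bracket: (w^-3)
Raise to the power 2: (w^-6)

w^(-6)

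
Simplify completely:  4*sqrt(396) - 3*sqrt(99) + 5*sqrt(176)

4*sqrt(396) = 24*sqrt(11); 3*sqrt(99) = 9*sqrt(11); 5*sqrt(176) = 20*sqrt(11)
Combine: (24 - 9 + 20)·sqrt(11) = 35*sqrt(11)

35*sqrt(11)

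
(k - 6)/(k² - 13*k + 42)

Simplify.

1/(k - 7)

Factor: k² - 13*k + 42 = (k - 6)·(k - 7)
Cancel the common factor (k - 6).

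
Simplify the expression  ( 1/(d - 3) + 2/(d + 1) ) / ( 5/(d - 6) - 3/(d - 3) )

(3*d^2 - 23*d + 30)/(2*d^2 + 5*d + 3)

Numerator: 1/(d - 3) + 2/(d + 1) = (3*d - 5)/(d^2 - 2*d - 3)
Denominator: 5/(d - 6) - 3/(d - 3) = (2*d + 3)/(d^2 - 9*d + 18)
Divide: ((3*d - 5)/(d^2 - 2*d - 3)) · ((d^2 - 9*d + 18)/(2*d + 3)) = (3*d^2 - 23*d + 30)/(2*d^2 + 5*d + 3)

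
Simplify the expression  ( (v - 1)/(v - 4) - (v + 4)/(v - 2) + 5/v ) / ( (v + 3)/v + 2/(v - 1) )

(2*v³ - 14*v² + 52*v - 40)/(v⁴ - 2*v³ - 19*v² + 50*v - 24)

Numerator: (v - 1)/(v - 4) - (v + 4)/(v - 2) + 5/v = (2*v² - 12*v + 40)/(v³ - 6*v² + 8*v)
Denominator: (v + 3)/v + 2/(v - 1) = (v² + 4*v - 3)/(v² - v)
Divide: ((2*v² - 12*v + 40)/(v³ - 6*v² + 8*v)) · ((v² - v)/(v² + 4*v - 3)) = (2*v³ - 14*v² + 52*v - 40)/(v⁴ - 2*v³ - 19*v² + 50*v - 24)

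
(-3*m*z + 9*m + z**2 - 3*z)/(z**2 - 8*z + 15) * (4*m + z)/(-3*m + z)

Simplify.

(4*m + z)/(z - 5)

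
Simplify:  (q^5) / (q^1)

Quotient: q^4

q^4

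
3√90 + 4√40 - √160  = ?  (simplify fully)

13*√10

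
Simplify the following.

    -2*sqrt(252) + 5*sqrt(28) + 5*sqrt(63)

2*sqrt(252) = 12*sqrt(7); 5*sqrt(28) = 10*sqrt(7); 5*sqrt(63) = 15*sqrt(7)
Combine: (-12 + 10 + 15)·sqrt(7) = 13*sqrt(7)

13*sqrt(7)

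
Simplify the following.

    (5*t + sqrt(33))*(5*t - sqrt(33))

25*t^2 - 33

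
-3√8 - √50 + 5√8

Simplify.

-√2

3√8 = 6*√2; √50 = 5*√2; 5√8 = 10*√2
Combine: (-6 - 5 + 10)·√2 = -√2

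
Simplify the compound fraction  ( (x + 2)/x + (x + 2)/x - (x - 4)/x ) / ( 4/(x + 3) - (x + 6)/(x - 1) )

Numerator: (x + 2)/x + (x + 2)/x - (x - 4)/x = (x + 8)/x
Denominator: 4/(x + 3) - (x + 6)/(x - 1) = (-x^2 - 5*x - 22)/(x^2 + 2*x - 3)
Divide: ((x + 8)/x) · ((x^2 + 2*x - 3)/(-x^2 - 5*x - 22)) = (-x^3 - 10*x^2 - 13*x + 24)/(x^3 + 5*x^2 + 22*x)

(-x^3 - 10*x^2 - 13*x + 24)/(x^3 + 5*x^2 + 22*x)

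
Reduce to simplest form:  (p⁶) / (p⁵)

p

Quotient: p¹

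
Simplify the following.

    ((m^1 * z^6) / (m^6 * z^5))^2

z^2/m^10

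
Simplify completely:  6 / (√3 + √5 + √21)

(-114*√5 - 138*√3 + 36*√35 + 78*√21)/109

Group as (√3 + √21) + √5; multiply by (√3 + √21) - √5, then rationalise the remaining surd.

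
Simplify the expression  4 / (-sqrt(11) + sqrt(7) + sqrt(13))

(-36*sqrt(11) + 20*sqrt(13) + 68*sqrt(7) + 8*sqrt(1001))/283

Group as (sqrt(7) + sqrt(13)) - sqrt(11); multiply by (sqrt(7) + sqrt(13)) + sqrt(11), then rationalise the remaining surd.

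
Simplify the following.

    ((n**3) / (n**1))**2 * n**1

n**5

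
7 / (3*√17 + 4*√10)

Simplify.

Multiply numerator and denominator by -3*√17 + 4*√10.
Denominator becomes 7; numerator becomes -21*√17 + 28*√10.

-3*√17 + 4*√10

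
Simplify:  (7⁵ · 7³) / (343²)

7⁵ = 7^5; 7³ = 7^3; 343² = 7^6
Combine exponents: 7^2

7^2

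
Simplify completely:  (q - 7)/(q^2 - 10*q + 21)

Factor: q^2 - 10*q + 21 = (q - 7)*(q - 3)
Cancel the common factor (q - 7).

1/(q - 3)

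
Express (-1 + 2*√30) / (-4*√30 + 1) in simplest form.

Multiply numerator and denominator by 1 + 4*√30.
Denominator becomes -479; numerator becomes -2*√30 + 239.

(-239 + 2*√30)/479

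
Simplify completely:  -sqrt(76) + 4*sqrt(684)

22*sqrt(19)

sqrt(76) = 2*sqrt(19); 4*sqrt(684) = 24*sqrt(19)
Combine: (-2 + 24)·sqrt(19) = 22*sqrt(19)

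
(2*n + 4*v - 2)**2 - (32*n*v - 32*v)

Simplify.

4*(-n + 2*v + 1)**2

After expansion: 4*n**2 - 16*n*v - 8*n + 16*v**2 + 16*v + 4 — a perfect-square trinomial.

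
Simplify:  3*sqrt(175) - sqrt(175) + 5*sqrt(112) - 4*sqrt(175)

3*sqrt(175) = 15*sqrt(7); sqrt(175) = 5*sqrt(7); 5*sqrt(112) = 20*sqrt(7); 4*sqrt(175) = 20*sqrt(7)
Combine: (15 - 5 + 20 - 20)·sqrt(7) = 10*sqrt(7)

10*sqrt(7)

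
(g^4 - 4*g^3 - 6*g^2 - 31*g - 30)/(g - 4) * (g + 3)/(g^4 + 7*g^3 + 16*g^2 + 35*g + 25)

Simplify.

(g^2 - 3*g - 18)/(g^2 + g - 20)

Factor: g^4 - 4*g^3 - 6*g^2 - 31*g - 30 = (g^2 + g + 5)*(g - 6)*(g + 1);  g^4 + 7*g^3 + 16*g^2 + 35*g + 25 = (g + 1)*(g^2 + g + 5)*(g + 5)
Cancel the common factors (g^2 + g + 5), (g + 1).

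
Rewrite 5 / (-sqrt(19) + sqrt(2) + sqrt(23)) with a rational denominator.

(-15*sqrt(19) - 5*sqrt(23) + 100*sqrt(2) + 5*sqrt(874))/74

Group as (sqrt(2) + sqrt(23)) - sqrt(19); multiply by (sqrt(2) + sqrt(23)) + sqrt(19), then rationalise the remaining surd.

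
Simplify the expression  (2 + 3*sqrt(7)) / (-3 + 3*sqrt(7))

Multiply numerator and denominator by -3*sqrt(7) - 3.
Denominator becomes -54; numerator becomes -69 - 15*sqrt(7).

(5*sqrt(7) + 23)/18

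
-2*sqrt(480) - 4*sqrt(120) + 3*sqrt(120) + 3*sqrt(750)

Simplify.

5*sqrt(30)

2*sqrt(480) = 8*sqrt(30); 4*sqrt(120) = 8*sqrt(30); 3*sqrt(120) = 6*sqrt(30); 3*sqrt(750) = 15*sqrt(30)
Combine: (-8 - 8 + 6 + 15)·sqrt(30) = 5*sqrt(30)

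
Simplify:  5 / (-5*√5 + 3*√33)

(25*√5 + 15*√33)/172

Multiply numerator and denominator by 5*√5 + 3*√33.
Denominator becomes 172; numerator becomes 25*√5 + 15*√33.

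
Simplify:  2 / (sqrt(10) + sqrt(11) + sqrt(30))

(-40*sqrt(33) - 18*sqrt(30) + 58*sqrt(11) + 62*sqrt(10))/359

Group as (sqrt(10) + sqrt(11)) + sqrt(30); multiply by (sqrt(10) + sqrt(11)) - sqrt(30), then rationalise the remaining surd.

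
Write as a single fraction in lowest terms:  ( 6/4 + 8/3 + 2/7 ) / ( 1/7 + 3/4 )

Numerator: 6/4 + 8/3 + 2/7 = 187/42
Denominator: 1/7 + 3/4 = 25/28
Divide: (187/42) · (28/25) = 374/75

374/75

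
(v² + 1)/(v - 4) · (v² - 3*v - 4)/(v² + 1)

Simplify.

v + 1

Factor: v² - 3*v - 4 = (v - 4)·(v + 1)
Cancel the common factors (v² + 1), (v - 4).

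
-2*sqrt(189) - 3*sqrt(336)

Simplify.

-18*sqrt(21)

2*sqrt(189) = 6*sqrt(21); 3*sqrt(336) = 12*sqrt(21)
Combine: (-6 - 12)·sqrt(21) = -18*sqrt(21)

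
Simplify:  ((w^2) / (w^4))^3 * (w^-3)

Inside the bracket: (w^-2)
Raise to the power 3: (w^-6)
Multiply by (w^-3): add exponents.

w^(-9)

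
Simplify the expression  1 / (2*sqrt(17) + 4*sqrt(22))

(-sqrt(17) + 2*sqrt(22))/142

Multiply numerator and denominator by -2*sqrt(17) + 4*sqrt(22).
Denominator becomes 284; numerator becomes -2*sqrt(17) + 4*sqrt(22).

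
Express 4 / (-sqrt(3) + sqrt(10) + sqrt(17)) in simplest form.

(-12*sqrt(3) - 2*sqrt(17) + 5*sqrt(10) + sqrt(510))/13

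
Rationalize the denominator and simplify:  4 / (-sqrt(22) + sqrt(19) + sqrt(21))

Group as (sqrt(19) + sqrt(21)) - sqrt(22); multiply by (sqrt(19) + sqrt(21)) + sqrt(22), then rationalise the remaining surd.

(-9*sqrt(22) + 10*sqrt(21) + 12*sqrt(19) + sqrt(8778))/159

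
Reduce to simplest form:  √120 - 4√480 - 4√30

√120 = 2*√30; 4√480 = 16*√30; 4√30 = 4*√30
Combine: (2 - 16 - 4)·√30 = -18*√30

-18*√30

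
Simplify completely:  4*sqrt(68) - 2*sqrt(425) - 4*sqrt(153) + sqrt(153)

-11*sqrt(17)

4*sqrt(68) = 8*sqrt(17); 2*sqrt(425) = 10*sqrt(17); 4*sqrt(153) = 12*sqrt(17); sqrt(153) = 3*sqrt(17)
Combine: (8 - 10 - 12 + 3)·sqrt(17) = -11*sqrt(17)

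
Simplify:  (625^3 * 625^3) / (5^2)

5^22

625^3 = 5^12; 625^3 = 5^12; 5^2 = 5^2
Combine exponents: 5^22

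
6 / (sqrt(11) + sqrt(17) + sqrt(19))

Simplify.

Group as (sqrt(17) + sqrt(19)) + sqrt(11); multiply by (sqrt(17) + sqrt(19)) - sqrt(11), then rationalise the remaining surd.

(-12*sqrt(3553) + 54*sqrt(19) + 78*sqrt(17) + 150*sqrt(11))/667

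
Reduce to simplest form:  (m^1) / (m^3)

m^(-2)

Quotient: (m^-2)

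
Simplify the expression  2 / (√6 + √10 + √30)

Group as (√6 + √30) + √10; multiply by (√6 + √30) - √10, then rationalise the remaining surd.

(-30*√2 - 7*√30 + 13*√10 + 17*√6)/11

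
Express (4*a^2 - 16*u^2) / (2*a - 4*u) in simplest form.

2*a + 4*u

Factor (2*a)^2 - (4*u)^2 and cancel (2*a - 4*u).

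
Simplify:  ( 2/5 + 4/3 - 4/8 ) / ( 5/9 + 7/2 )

Numerator: 2/5 + 4/3 - 4/8 = 37/30
Denominator: 5/9 + 7/2 = 73/18
Divide: (37/30) · (18/73) = 111/365

111/365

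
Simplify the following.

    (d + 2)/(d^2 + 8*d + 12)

Factor: d^2 + 8*d + 12 = (d + 6)*(d + 2)
Cancel the common factor (d + 2).

1/(d + 6)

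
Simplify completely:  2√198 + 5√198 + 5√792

2√198 = 6*√22; 5√198 = 15*√22; 5√792 = 30*√22
Combine: (6 + 15 + 30)·√22 = 51*√22

51*√22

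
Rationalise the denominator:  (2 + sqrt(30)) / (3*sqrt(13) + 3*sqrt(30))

Multiply numerator and denominator by -3*sqrt(13) + 3*sqrt(30).
Denominator becomes 153; numerator becomes -3*sqrt(390) - 6*sqrt(13) + 6*sqrt(30) + 90.

(-sqrt(390) - 2*sqrt(13) + 2*sqrt(30) + 30)/51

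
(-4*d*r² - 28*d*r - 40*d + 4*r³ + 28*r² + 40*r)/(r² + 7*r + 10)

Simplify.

-4*d + 4*r

Factor: -4*d*r² - 28*d*r - 40*d + 4*r³ + 28*r² + 40*r = 4·(-d + r)·(r + 5)·(r + 2);  r² + 7*r + 10 = (r + 5)·(r + 2)
Cancel the common factors (r + 5), (r + 2).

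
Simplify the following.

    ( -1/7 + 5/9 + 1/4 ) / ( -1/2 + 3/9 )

Numerator: -1/7 + 5/9 + 1/4 = 167/252
Denominator: -1/2 + 3/9 = -1/6
Divide: (167/252) · (-6) = -167/42

-167/42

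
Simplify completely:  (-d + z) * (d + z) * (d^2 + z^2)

-d^4 + z^4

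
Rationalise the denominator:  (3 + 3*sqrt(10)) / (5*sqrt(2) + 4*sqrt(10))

Multiply numerator and denominator by -5*sqrt(2) + 4*sqrt(10).
Denominator becomes 110; numerator becomes -30*sqrt(5) - 15*sqrt(2) + 12*sqrt(10) + 120.

(-30*sqrt(5) - 15*sqrt(2) + 12*sqrt(10) + 120)/110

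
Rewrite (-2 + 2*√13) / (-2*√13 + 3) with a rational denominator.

(-46 - 2*√13)/43

Multiply numerator and denominator by 3 + 2*√13.
Denominator becomes -43; numerator becomes 2*√13 + 46.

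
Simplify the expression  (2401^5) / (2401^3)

7^8

2401^5 = 7^20; 2401^3 = 7^12
Combine exponents: 7^8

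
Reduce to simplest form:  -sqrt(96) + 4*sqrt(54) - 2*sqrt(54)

sqrt(96) = 4*sqrt(6); 4*sqrt(54) = 12*sqrt(6); 2*sqrt(54) = 6*sqrt(6)
Combine: (-4 + 12 - 6)·sqrt(6) = 2*sqrt(6)

2*sqrt(6)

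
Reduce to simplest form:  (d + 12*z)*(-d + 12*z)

(12*z)^2 - (d)^2 = -d^2 + 144*z^2.

-d^2 + 144*z^2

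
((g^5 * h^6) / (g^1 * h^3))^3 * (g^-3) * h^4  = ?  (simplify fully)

g^9*h^13

Inside the bracket: g^4 * h^3
Raise to the power 3: g^12 * h^9
Multiply by (g^-3) * h^4: add exponents.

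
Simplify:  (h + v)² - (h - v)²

Binomially expand both and collect terms in h, v.

4*h*v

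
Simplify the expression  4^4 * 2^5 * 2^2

4^4 = 2^8; 2^5 = 2^5; 2^2 = 2^2
Combine exponents: 2^15

2^15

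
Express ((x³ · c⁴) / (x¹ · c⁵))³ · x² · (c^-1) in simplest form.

x⁸/c⁴

Inside the bracket: x² · (c^-1)
Raise to the power 3: x⁶ · (c^-3)
Multiply by x² · (c^-1): add exponents.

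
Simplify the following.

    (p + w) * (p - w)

(p+w)(p-w) = p^2 - w^2.

p^2 - w^2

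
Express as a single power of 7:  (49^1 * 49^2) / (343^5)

49^1 = 7^2; 49^2 = 7^4; 343^5 = 7^15
Combine exponents: 7^(-9)

7^(-9)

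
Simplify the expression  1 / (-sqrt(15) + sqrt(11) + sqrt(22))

Group as (sqrt(11) + sqrt(22)) - sqrt(15); multiply by (sqrt(11) + sqrt(22)) + sqrt(15), then rationalise the remaining surd.

(-9*sqrt(15) + 2*sqrt(22) + 13*sqrt(11) + 11*sqrt(30))/322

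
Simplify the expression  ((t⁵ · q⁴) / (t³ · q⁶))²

t⁴/q⁴

Inside the bracket: t² · (q^-2)
Raise to the power 2: t⁴ · (q^-4)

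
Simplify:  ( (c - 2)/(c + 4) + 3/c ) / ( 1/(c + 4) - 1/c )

-c^2/4 - c/4 - 3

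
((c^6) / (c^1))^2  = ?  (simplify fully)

Inside the bracket: c^5
Raise to the power 2: c^10

c^10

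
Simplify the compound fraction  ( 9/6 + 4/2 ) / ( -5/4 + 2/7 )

Numerator: 9/6 + 4/2 = 7/2
Denominator: -5/4 + 2/7 = -27/28
Divide: (7/2) · (-28/27) = -98/27

-98/27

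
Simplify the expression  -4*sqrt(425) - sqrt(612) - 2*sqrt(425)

-36*sqrt(17)

4*sqrt(425) = 20*sqrt(17); sqrt(612) = 6*sqrt(17); 2*sqrt(425) = 10*sqrt(17)
Combine: (-20 - 6 - 10)·sqrt(17) = -36*sqrt(17)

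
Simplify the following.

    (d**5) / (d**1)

Quotient: d**4

d**4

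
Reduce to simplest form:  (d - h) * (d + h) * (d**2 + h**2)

(d+h)(d-h) = d**2 - h**2; continue pairing.

d**4 - h**4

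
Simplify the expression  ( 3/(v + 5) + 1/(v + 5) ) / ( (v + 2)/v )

Numerator: 3/(v + 5) + 1/(v + 5) = 4/(v + 5)
Denominator: (v + 2)/v = (v + 2)/v
Divide: (4/(v + 5)) · (v/(v + 2)) = 4*v/(v^2 + 7*v + 10)

4*v/(v^2 + 7*v + 10)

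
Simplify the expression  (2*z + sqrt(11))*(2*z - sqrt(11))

Difference of squares with P = 2*z, Q = sqrt(11).

4*z**2 - 11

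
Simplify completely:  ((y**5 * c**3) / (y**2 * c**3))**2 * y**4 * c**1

Inside the bracket: y**3
Raise to the power 2: y**6
Multiply by y**4 * c**1: add exponents.

c*y**10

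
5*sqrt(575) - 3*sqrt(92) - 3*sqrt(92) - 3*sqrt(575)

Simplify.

-2*sqrt(23)

5*sqrt(575) = 25*sqrt(23); 3*sqrt(92) = 6*sqrt(23); 3*sqrt(92) = 6*sqrt(23); 3*sqrt(575) = 15*sqrt(23)
Combine: (25 - 6 - 6 - 15)·sqrt(23) = -2*sqrt(23)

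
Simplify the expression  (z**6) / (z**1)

Quotient: z**5

z**5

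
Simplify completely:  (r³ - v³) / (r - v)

Factor as (a-b)(a^2+ab+b^2) with a=r, b=v.

r² + r*v + v²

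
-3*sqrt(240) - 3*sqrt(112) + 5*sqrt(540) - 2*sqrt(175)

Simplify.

-22*sqrt(7) + 18*sqrt(15)

3*sqrt(240) = 12*sqrt(15); 3*sqrt(112) = 12*sqrt(7); 5*sqrt(540) = 30*sqrt(15); 2*sqrt(175) = 10*sqrt(7)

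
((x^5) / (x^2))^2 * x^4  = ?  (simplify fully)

x^10

Inside the bracket: x^3
Raise to the power 2: x^6
Multiply by x^4: add exponents.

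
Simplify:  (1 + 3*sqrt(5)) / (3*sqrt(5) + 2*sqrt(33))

Multiply numerator and denominator by -2*sqrt(33) + 3*sqrt(5).
Denominator becomes -87; numerator becomes -6*sqrt(165) - 2*sqrt(33) + 3*sqrt(5) + 45.

(-45 - 3*sqrt(5) + 2*sqrt(33) + 6*sqrt(165))/87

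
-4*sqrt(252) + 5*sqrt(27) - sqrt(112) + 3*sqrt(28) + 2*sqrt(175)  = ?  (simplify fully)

4*sqrt(252) = 24*sqrt(7); 5*sqrt(27) = 15*sqrt(3); sqrt(112) = 4*sqrt(7); 3*sqrt(28) = 6*sqrt(7); 2*sqrt(175) = 10*sqrt(7)

-12*sqrt(7) + 15*sqrt(3)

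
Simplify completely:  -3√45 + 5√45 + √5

7*√5

3√45 = 9*√5; 5√45 = 15*√5; √5 = √5
Combine: (-9 + 15 + 1)·√5 = 7*√5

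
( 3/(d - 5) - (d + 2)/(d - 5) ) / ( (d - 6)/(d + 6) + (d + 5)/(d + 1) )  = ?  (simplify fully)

Numerator: 3/(d - 5) - (d + 2)/(d - 5) = (-d + 1)/(d - 5)
Denominator: (d - 6)/(d + 6) + (d + 5)/(d + 1) = (2*d**2 + 6*d + 24)/(d**2 + 7*d + 6)
Divide: ((-d + 1)/(d - 5)) · ((d**2 + 7*d + 6)/(2*d**2 + 6*d + 24)) = (-d**3 - 6*d**2 + d + 6)/(2*d**3 - 4*d**2 - 6*d - 120)

(-d**3 - 6*d**2 + d + 6)/(2*d**3 - 4*d**2 - 6*d - 120)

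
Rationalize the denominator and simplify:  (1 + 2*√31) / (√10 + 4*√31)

(-2*√310 - √10 + 4*√31 + 248)/486

Multiply numerator and denominator by -√10 + 4*√31.
Denominator becomes 486; numerator becomes -2*√310 - √10 + 4*√31 + 248.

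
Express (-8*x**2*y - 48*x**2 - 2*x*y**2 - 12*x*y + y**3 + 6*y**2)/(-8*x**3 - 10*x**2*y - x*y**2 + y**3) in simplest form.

Factor: -8*x**2*y - 48*x**2 - 2*x*y**2 - 12*x*y + y**3 + 6*y**2 = (2*x + y)*(-4*x + y)*(y + 6);  -8*x**3 - 10*x**2*y - x*y**2 + y**3 = (2*x + y)*(x + y)*(-4*x + y)
Cancel the common factors (-4*x + y), (2*x + y).

(y + 6)/(x + y)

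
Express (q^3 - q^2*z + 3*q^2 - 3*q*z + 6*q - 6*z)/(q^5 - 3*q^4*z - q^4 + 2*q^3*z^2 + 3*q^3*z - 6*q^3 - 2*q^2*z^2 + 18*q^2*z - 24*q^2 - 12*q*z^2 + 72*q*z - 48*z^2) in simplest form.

Factor: q^3 - q^2*z + 3*q^2 - 3*q*z + 6*q - 6*z = (q - z)*(q^2 + 3*q + 6);  q^5 - 3*q^4*z - q^4 + 2*q^3*z^2 + 3*q^3*z - 6*q^3 - 2*q^2*z^2 + 18*q^2*z - 24*q^2 - 12*q*z^2 + 72*q*z - 48*z^2 = (q^2 + 3*q + 6)*(q - z)*(q - 2*z)*(q - 4)
Cancel the common factors (q^2 + 3*q + 6), (q - z).

-1/(-q^2 + 2*q*z + 4*q - 8*z)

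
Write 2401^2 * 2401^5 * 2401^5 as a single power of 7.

7^48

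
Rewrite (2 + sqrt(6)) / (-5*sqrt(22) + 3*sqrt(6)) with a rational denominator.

(-5*sqrt(33) - 5*sqrt(22) - 9 - 3*sqrt(6))/248

Multiply numerator and denominator by 3*sqrt(6) + 5*sqrt(22).
Denominator becomes -496; numerator becomes 6*sqrt(6) + 18 + 10*sqrt(22) + 10*sqrt(33).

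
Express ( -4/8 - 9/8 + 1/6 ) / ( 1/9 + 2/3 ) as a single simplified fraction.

-15/8

Numerator: -4/8 - 9/8 + 1/6 = -35/24
Denominator: 1/9 + 2/3 = 7/9
Divide: (-35/24) · (9/7) = -15/8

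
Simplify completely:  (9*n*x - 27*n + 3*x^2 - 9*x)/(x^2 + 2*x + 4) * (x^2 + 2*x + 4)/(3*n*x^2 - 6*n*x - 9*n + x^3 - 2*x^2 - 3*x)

Factor: 9*n*x - 27*n + 3*x^2 - 9*x = 3*(3*n + x)*(x - 3);  3*n*x^2 - 6*n*x - 9*n + x^3 - 2*x^2 - 3*x = (x + 1)*(3*n + x)*(x - 3)
Cancel the common factors (x^2 + 2*x + 4), (x - 3), (3*n + x).

3/(x + 1)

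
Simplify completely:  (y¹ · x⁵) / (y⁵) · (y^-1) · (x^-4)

Quotient: (y^-4) · x⁵
Multiply by (y^-1) · (x^-4): add exponents.

x/y⁵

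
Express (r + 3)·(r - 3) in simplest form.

r² - 9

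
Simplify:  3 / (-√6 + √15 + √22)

Group as (√15 + √22) - √6; multiply by (√15 + √22) + √6, then rationalise the remaining surd.

(-93*√6 - 3*√22 + 39*√15 + 36*√55)/359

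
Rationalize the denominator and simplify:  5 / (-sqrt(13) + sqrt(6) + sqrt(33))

(-65*sqrt(13) - 35*sqrt(33) + 100*sqrt(6) + 15*sqrt(286))/58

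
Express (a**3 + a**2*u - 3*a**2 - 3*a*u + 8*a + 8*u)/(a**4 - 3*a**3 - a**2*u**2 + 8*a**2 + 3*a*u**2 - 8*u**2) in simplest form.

Factor: a**3 + a**2*u - 3*a**2 - 3*a*u + 8*a + 8*u = (a + u)*(a**2 - 3*a + 8);  a**4 - 3*a**3 - a**2*u**2 + 8*a**2 + 3*a*u**2 - 8*u**2 = (a**2 - 3*a + 8)*(a + u)*(a - u)
Cancel the common factors (a**2 - 3*a + 8), (a + u).

-1/(-a + u)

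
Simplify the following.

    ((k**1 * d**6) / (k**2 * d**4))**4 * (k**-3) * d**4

d**12/k**7

Inside the bracket: (k**-1) * d**2
Raise to the power 4: (k**-4) * d**8
Multiply by (k**-3) * d**4: add exponents.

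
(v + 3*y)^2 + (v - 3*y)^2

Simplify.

Binomially expand both and collect terms in v, (3*y).

2*v^2 + 18*y^2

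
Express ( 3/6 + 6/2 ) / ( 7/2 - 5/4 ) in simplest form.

Numerator: 3/6 + 6/2 = 7/2
Denominator: 7/2 - 5/4 = 9/4
Divide: (7/2) · (4/9) = 14/9

14/9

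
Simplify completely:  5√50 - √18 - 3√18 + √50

18*√2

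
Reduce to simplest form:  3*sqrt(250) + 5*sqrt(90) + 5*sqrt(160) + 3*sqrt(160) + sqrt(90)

65*sqrt(10)

3*sqrt(250) = 15*sqrt(10); 5*sqrt(90) = 15*sqrt(10); 5*sqrt(160) = 20*sqrt(10); 3*sqrt(160) = 12*sqrt(10); sqrt(90) = 3*sqrt(10)
Combine: (15 + 15 + 20 + 12 + 3)·sqrt(10) = 65*sqrt(10)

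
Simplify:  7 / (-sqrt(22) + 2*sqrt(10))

(7*sqrt(22) + 14*sqrt(10))/18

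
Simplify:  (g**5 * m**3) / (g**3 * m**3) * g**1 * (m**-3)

g**3/m**3

Quotient: g**2
Multiply by g**1 * (m**-3): add exponents.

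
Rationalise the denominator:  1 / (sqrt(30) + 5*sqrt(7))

(-sqrt(30) + 5*sqrt(7))/145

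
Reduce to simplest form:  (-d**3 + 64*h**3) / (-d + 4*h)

Factor as (a-b)(a**2+ab+b**2) with a=(4*h), b=d.

d**2 + 4*d*h + 16*h**2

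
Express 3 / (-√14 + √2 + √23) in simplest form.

(-11*√14 - 7*√23 + 35*√2 + 4*√161)/21

Group as (√2 + √23) - √14; multiply by (√2 + √23) + √14, then rationalise the remaining surd.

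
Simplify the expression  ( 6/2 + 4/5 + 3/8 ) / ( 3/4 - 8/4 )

Numerator: 6/2 + 4/5 + 3/8 = 167/40
Denominator: 3/4 - 8/4 = -5/4
Divide: (167/40) · (-4/5) = -167/50

-167/50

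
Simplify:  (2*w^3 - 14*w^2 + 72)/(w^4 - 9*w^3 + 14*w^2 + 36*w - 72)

Factor: 2*w^3 - 14*w^2 + 72 = 2*(w - 6)*(w - 3)*(w + 2);  w^4 - 9*w^3 + 14*w^2 + 36*w - 72 = (w - 2)*(w + 2)*(w - 3)*(w - 6)
Cancel the common factors (w - 6), (w + 2), (w - 3).

2/(w - 2)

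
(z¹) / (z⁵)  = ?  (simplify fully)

z^(-4)

Quotient: (z^-4)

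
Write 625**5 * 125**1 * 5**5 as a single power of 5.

5**28

625**5 = 5**20; 125**1 = 5**3; 5**5 = 5**5
Combine exponents: 5**28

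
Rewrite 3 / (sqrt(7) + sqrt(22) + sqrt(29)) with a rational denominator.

Group as (sqrt(7) + sqrt(22)) + sqrt(29); multiply by (sqrt(7) + sqrt(22)) - sqrt(29), then rationalise the remaining surd.

(-3*sqrt(4466) + 21*sqrt(22) + 66*sqrt(7))/308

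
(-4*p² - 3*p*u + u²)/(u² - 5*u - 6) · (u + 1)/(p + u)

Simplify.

(-4*p + u)/(u - 6)

Factor: -4*p² - 3*p*u + u² = (p + u)·(-4*p + u);  u² - 5*u - 6 = (u + 1)·(u - 6)
Cancel the common factors (u + 1), (p + u).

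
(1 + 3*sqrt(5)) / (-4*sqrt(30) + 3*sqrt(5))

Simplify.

(-60*sqrt(6) - 45 - 4*sqrt(30) - 3*sqrt(5))/435

Multiply numerator and denominator by 3*sqrt(5) + 4*sqrt(30).
Denominator becomes -435; numerator becomes 3*sqrt(5) + 4*sqrt(30) + 45 + 60*sqrt(6).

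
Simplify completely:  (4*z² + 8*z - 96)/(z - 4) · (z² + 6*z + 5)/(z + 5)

Factor: 4*z² + 8*z - 96 = 4·(z - 4)·(z + 6);  z² + 6*z + 5 = (z + 5)·(z + 1)
Cancel the common factors (z + 5), (z - 4).

4*z² + 28*z + 24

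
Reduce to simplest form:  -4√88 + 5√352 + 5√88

4√88 = 8*√22; 5√352 = 20*√22; 5√88 = 10*√22
Combine: (-8 + 20 + 10)·√22 = 22*√22

22*√22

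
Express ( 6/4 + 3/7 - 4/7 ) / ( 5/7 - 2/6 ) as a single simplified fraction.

Numerator: 6/4 + 3/7 - 4/7 = 19/14
Denominator: 5/7 - 2/6 = 8/21
Divide: (19/14) · (21/8) = 57/16

57/16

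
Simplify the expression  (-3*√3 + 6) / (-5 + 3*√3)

Multiply numerator and denominator by -3*√3 - 5.
Denominator becomes -2; numerator becomes -3*√3 - 3.

(3 + 3*√3)/2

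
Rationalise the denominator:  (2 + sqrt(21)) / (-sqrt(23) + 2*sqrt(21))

(2*sqrt(23) + 4*sqrt(21) + sqrt(483) + 42)/61

Multiply numerator and denominator by sqrt(23) + 2*sqrt(21).
Denominator becomes 61; numerator becomes 2*sqrt(23) + 4*sqrt(21) + sqrt(483) + 42.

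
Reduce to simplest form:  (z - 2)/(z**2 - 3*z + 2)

Factor: z**2 - 3*z + 2 = (z - 1)*(z - 2)
Cancel the common factor (z - 2).

1/(z - 1)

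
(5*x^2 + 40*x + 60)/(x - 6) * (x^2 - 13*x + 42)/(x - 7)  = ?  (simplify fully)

Factor: 5*x^2 + 40*x + 60 = 5*(x + 2)*(x + 6);  x^2 - 13*x + 42 = (x - 7)*(x - 6)
Cancel the common factors (x - 7), (x - 6).

5*x^2 + 40*x + 60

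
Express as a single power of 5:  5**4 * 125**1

5**7

5**4 = 5**4; 125**1 = 5**3
Combine exponents: 5**7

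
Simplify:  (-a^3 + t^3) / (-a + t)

a^2 + a*t + t^2

Apply the difference-of-cubes factorisation and cancel (-a + t).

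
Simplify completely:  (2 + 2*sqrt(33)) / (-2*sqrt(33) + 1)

Multiply numerator and denominator by 1 + 2*sqrt(33).
Denominator becomes -131; numerator becomes 6*sqrt(33) + 134.

(-134 - 6*sqrt(33))/131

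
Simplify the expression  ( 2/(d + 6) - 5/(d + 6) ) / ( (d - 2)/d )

-3*d/(d^2 + 4*d - 12)

Numerator: 2/(d + 6) - 5/(d + 6) = -3/(d + 6)
Denominator: (d - 2)/d = (d - 2)/d
Divide: (-3/(d + 6)) · (d/(d - 2)) = -3*d/(d^2 + 4*d - 12)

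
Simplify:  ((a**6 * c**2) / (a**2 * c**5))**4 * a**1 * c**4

Inside the bracket: a**4 * (c**-3)
Raise to the power 4: a**16 * (c**-12)
Multiply by a**1 * c**4: add exponents.

a**17/c**8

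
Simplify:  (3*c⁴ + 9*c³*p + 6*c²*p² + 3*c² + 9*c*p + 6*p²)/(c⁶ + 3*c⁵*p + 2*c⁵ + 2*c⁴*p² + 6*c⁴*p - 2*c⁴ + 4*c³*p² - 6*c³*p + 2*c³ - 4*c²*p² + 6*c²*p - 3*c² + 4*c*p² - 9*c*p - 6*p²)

3/(c² + 2*c - 3)

Factor: 3*c⁴ + 9*c³*p + 6*c²*p² + 3*c² + 9*c*p + 6*p² = 3·(c + 2*p)·(c² + 1)·(c + p);  c⁶ + 3*c⁵*p + 2*c⁵ + 2*c⁴*p² + 6*c⁴*p - 2*c⁴ + 4*c³*p² - 6*c³*p + 2*c³ - 4*c²*p² + 6*c²*p - 3*c² + 4*c*p² - 9*c*p - 6*p² = (c - 1)·(c + 2*p)·(c² + 1)·(c + p)·(c + 3)
Cancel the common factors (c² + 1), (c + 2*p), (c + p).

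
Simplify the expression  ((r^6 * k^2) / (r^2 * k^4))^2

r^8/k^4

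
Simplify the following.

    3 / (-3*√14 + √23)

(-9*√14 - 3*√23)/103

Multiply numerator and denominator by √23 + 3*√14.
Denominator becomes -103; numerator becomes 3*√23 + 9*√14.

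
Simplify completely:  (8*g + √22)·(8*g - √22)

Difference of squares with P = 8*g, Q = √22.

64*g² - 22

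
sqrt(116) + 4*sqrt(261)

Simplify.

14*sqrt(29)

sqrt(116) = 2*sqrt(29); 4*sqrt(261) = 12*sqrt(29)
Combine: (2 + 12)·sqrt(29) = 14*sqrt(29)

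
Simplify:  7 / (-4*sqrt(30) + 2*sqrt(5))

Multiply numerator and denominator by 2*sqrt(5) + 4*sqrt(30).
Denominator becomes -460; numerator becomes 14*sqrt(5) + 28*sqrt(30).

(-14*sqrt(30) - 7*sqrt(5))/230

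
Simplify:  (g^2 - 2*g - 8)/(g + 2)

g - 4

Factor: g^2 - 2*g - 8 = (g - 4)*(g + 2)
Cancel the common factor (g + 2).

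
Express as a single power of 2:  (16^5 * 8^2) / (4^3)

2^20

16^5 = 2^20; 8^2 = 2^6; 4^3 = 2^6
Combine exponents: 2^20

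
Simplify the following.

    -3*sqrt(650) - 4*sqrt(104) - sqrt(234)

-26*sqrt(26)

3*sqrt(650) = 15*sqrt(26); 4*sqrt(104) = 8*sqrt(26); sqrt(234) = 3*sqrt(26)
Combine: (-15 - 8 - 3)·sqrt(26) = -26*sqrt(26)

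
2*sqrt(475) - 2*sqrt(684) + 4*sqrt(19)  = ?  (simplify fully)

2*sqrt(475) = 10*sqrt(19); 2*sqrt(684) = 12*sqrt(19); 4*sqrt(19) = 4*sqrt(19)
Combine: (10 - 12 + 4)·sqrt(19) = 2*sqrt(19)

2*sqrt(19)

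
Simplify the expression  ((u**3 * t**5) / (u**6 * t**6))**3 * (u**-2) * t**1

1/(t**2*u**11)

Inside the bracket: (u**-3) * (t**-1)
Raise to the power 3: (u**-9) * (t**-3)
Multiply by (u**-2) * t**1: add exponents.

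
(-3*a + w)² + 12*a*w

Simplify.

After expansion: 9*a² + 6*a*w + w² — a perfect-square trinomial.

(3*a + w)²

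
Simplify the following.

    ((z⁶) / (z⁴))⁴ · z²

z^10

Inside the bracket: z²
Raise to the power 4: z⁸
Multiply by z²: add exponents.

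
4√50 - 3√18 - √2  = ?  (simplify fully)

10*√2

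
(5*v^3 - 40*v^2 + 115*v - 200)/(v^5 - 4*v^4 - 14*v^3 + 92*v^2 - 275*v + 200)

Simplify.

Factor: 5*v^3 - 40*v^2 + 115*v - 200 = 5*(v - 5)*(v^2 - 3*v + 8);  v^5 - 4*v^4 - 14*v^3 + 92*v^2 - 275*v + 200 = (v + 5)*(v - 1)*(v^2 - 3*v + 8)*(v - 5)
Cancel the common factors (v^2 - 3*v + 8), (v - 5).

5/(v^2 + 4*v - 5)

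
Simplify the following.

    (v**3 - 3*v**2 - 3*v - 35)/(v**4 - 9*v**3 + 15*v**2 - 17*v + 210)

Factor: v**3 - 3*v**2 - 3*v - 35 = (v - 5)*(v**2 + 2*v + 7);  v**4 - 9*v**3 + 15*v**2 - 17*v + 210 = (v**2 + 2*v + 7)*(v - 6)*(v - 5)
Cancel the common factors (v**2 + 2*v + 7), (v - 5).

1/(v - 6)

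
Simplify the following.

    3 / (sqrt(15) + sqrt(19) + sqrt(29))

Group as (sqrt(15) + sqrt(29)) + sqrt(19); multiply by (sqrt(15) + sqrt(29)) - sqrt(19), then rationalise the remaining surd.

(-6*sqrt(8265) + 15*sqrt(29) + 75*sqrt(19) + 99*sqrt(15))/1115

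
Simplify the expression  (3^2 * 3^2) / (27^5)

3^(-11)

3^2 = 3^2; 3^2 = 3^2; 27^5 = 3^15
Combine exponents: 3^(-11)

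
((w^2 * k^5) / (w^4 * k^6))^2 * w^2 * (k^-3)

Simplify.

Inside the bracket: (w^-2) * (k^-1)
Raise to the power 2: (w^-4) * (k^-2)
Multiply by w^2 * (k^-3): add exponents.

1/(k^5*w^2)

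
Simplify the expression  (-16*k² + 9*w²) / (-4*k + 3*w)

-16*k² + 9*w² factors as (-4*k + 3*w)*(4*k + 3*w).

4*k + 3*w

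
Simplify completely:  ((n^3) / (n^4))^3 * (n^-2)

Inside the bracket: (n^-1)
Raise to the power 3: (n^-3)
Multiply by (n^-2): add exponents.

n^(-5)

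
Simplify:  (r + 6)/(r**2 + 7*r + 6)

Factor: r**2 + 7*r + 6 = (r + 1)*(r + 6)
Cancel the common factor (r + 6).

1/(r + 1)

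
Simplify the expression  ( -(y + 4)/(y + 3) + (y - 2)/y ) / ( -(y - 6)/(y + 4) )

(3*y^2 + 18*y + 24)/(y^3 - 3*y^2 - 18*y)

Numerator: -(y + 4)/(y + 3) + (y - 2)/y = (-3*y - 6)/(y^2 + 3*y)
Denominator: -(y - 6)/(y + 4) = (-y + 6)/(y + 4)
Divide: ((-3*y - 6)/(y^2 + 3*y)) · ((y + 4)/(-y + 6)) = (3*y^2 + 18*y + 24)/(y^3 - 3*y^2 - 18*y)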